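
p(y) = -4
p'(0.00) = 0.00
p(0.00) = -4.00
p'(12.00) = 0.00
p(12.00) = -4.00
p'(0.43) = 0.00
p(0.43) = -4.00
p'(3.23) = 0.00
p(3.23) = -4.00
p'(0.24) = 0.00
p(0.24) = -4.00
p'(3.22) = 0.00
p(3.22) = -4.00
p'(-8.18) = 0.00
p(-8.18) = -4.00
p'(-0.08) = 0.00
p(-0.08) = -4.00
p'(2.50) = 0.00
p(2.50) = -4.00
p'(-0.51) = 0.00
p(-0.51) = -4.00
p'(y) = 0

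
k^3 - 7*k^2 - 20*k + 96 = (k - 8)*(k - 3)*(k + 4)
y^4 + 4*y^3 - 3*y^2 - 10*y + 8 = (y - 1)^2*(y + 2)*(y + 4)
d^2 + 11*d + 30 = (d + 5)*(d + 6)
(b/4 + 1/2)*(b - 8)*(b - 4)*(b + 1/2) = b^4/4 - 19*b^3/8 + 3*b^2/4 + 17*b + 8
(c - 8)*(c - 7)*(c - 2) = c^3 - 17*c^2 + 86*c - 112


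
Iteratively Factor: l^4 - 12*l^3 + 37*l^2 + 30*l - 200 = (l - 5)*(l^3 - 7*l^2 + 2*l + 40) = (l - 5)*(l - 4)*(l^2 - 3*l - 10) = (l - 5)^2*(l - 4)*(l + 2)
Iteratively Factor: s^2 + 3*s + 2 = (s + 1)*(s + 2)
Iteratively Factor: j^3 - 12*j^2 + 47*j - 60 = (j - 3)*(j^2 - 9*j + 20) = (j - 4)*(j - 3)*(j - 5)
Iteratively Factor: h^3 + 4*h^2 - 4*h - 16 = (h + 4)*(h^2 - 4) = (h + 2)*(h + 4)*(h - 2)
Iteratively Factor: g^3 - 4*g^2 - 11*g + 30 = (g + 3)*(g^2 - 7*g + 10) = (g - 5)*(g + 3)*(g - 2)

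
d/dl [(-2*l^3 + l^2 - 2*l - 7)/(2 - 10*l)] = (20*l^3 - 11*l^2 + 2*l - 37)/(2*(25*l^2 - 10*l + 1))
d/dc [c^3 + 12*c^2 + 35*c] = 3*c^2 + 24*c + 35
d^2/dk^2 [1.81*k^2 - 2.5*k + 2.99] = 3.62000000000000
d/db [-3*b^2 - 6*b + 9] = -6*b - 6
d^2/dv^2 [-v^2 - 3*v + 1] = -2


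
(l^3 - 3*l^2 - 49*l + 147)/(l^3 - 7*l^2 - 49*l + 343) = (l - 3)/(l - 7)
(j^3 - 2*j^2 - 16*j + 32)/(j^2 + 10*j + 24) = (j^2 - 6*j + 8)/(j + 6)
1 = 1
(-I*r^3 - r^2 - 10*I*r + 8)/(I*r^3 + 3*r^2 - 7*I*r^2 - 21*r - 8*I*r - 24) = (-r^3 + I*r^2 - 10*r - 8*I)/(r^3 - r^2*(7 + 3*I) + r*(-8 + 21*I) + 24*I)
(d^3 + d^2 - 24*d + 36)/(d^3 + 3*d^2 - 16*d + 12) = (d - 3)/(d - 1)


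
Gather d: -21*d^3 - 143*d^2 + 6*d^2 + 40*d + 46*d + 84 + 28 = -21*d^3 - 137*d^2 + 86*d + 112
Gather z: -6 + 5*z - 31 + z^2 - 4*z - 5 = z^2 + z - 42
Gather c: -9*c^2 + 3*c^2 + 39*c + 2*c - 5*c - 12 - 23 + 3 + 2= -6*c^2 + 36*c - 30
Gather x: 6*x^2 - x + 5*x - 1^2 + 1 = 6*x^2 + 4*x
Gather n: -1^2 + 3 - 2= 0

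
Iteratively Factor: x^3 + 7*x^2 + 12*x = (x + 4)*(x^2 + 3*x) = x*(x + 4)*(x + 3)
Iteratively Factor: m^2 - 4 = (m - 2)*(m + 2)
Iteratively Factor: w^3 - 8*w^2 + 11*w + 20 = (w + 1)*(w^2 - 9*w + 20) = (w - 4)*(w + 1)*(w - 5)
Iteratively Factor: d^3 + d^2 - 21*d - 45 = (d + 3)*(d^2 - 2*d - 15) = (d + 3)^2*(d - 5)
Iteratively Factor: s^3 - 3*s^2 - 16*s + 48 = (s - 3)*(s^2 - 16) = (s - 4)*(s - 3)*(s + 4)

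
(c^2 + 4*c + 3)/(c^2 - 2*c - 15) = (c + 1)/(c - 5)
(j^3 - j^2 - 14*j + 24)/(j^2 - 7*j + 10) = (j^2 + j - 12)/(j - 5)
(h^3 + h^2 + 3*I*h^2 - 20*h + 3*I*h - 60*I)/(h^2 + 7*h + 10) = (h^2 + h*(-4 + 3*I) - 12*I)/(h + 2)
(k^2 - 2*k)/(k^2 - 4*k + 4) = k/(k - 2)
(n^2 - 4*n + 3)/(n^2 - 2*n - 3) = (n - 1)/(n + 1)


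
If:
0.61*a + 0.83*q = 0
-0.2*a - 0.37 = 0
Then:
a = -1.85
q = 1.36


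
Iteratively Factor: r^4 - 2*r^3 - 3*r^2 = (r + 1)*(r^3 - 3*r^2) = r*(r + 1)*(r^2 - 3*r) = r^2*(r + 1)*(r - 3)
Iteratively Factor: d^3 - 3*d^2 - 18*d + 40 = (d - 5)*(d^2 + 2*d - 8) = (d - 5)*(d + 4)*(d - 2)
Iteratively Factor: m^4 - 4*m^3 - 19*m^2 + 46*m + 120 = (m + 3)*(m^3 - 7*m^2 + 2*m + 40) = (m - 4)*(m + 3)*(m^2 - 3*m - 10) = (m - 4)*(m + 2)*(m + 3)*(m - 5)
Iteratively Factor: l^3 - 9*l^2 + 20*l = (l - 5)*(l^2 - 4*l) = (l - 5)*(l - 4)*(l)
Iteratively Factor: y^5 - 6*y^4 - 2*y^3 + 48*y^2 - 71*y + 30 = (y - 5)*(y^4 - y^3 - 7*y^2 + 13*y - 6) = (y - 5)*(y + 3)*(y^3 - 4*y^2 + 5*y - 2) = (y - 5)*(y - 2)*(y + 3)*(y^2 - 2*y + 1) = (y - 5)*(y - 2)*(y - 1)*(y + 3)*(y - 1)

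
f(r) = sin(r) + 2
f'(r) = cos(r)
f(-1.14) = 1.09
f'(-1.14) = 0.42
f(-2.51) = 1.41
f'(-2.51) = -0.81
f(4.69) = 1.00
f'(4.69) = -0.02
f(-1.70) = 1.01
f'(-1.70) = -0.13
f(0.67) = 2.62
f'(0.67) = 0.78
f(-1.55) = 1.00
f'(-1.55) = 0.02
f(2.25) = 2.78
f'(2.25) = -0.63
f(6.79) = 2.49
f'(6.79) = 0.87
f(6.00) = 1.72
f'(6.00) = 0.96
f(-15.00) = 1.35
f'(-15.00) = -0.76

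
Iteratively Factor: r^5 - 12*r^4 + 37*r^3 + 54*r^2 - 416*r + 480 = (r - 2)*(r^4 - 10*r^3 + 17*r^2 + 88*r - 240) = (r - 4)*(r - 2)*(r^3 - 6*r^2 - 7*r + 60) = (r - 4)*(r - 2)*(r + 3)*(r^2 - 9*r + 20) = (r - 4)^2*(r - 2)*(r + 3)*(r - 5)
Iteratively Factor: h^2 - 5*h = (h)*(h - 5)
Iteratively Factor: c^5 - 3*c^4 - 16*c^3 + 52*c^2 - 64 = (c - 4)*(c^4 + c^3 - 12*c^2 + 4*c + 16) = (c - 4)*(c - 2)*(c^3 + 3*c^2 - 6*c - 8) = (c - 4)*(c - 2)^2*(c^2 + 5*c + 4) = (c - 4)*(c - 2)^2*(c + 1)*(c + 4)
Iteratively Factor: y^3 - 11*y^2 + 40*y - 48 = (y - 3)*(y^2 - 8*y + 16) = (y - 4)*(y - 3)*(y - 4)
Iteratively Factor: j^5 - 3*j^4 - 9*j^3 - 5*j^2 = (j + 1)*(j^4 - 4*j^3 - 5*j^2) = (j - 5)*(j + 1)*(j^3 + j^2) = j*(j - 5)*(j + 1)*(j^2 + j) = j*(j - 5)*(j + 1)^2*(j)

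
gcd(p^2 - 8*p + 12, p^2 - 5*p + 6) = p - 2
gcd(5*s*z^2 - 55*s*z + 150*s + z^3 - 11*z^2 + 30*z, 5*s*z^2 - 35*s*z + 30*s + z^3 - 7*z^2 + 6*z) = 5*s*z - 30*s + z^2 - 6*z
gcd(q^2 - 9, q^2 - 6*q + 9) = q - 3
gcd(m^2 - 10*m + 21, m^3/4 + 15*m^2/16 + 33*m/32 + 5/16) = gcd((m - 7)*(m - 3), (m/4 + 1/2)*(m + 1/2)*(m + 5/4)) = 1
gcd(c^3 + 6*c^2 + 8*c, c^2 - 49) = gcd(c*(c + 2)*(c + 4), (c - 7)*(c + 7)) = 1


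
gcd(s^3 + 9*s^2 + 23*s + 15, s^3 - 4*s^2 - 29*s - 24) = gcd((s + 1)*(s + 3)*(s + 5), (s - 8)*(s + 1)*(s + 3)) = s^2 + 4*s + 3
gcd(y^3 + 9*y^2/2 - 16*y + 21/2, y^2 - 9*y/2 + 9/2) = y - 3/2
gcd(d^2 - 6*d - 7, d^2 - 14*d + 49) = d - 7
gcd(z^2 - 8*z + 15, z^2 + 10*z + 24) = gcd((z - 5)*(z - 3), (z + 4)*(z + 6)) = 1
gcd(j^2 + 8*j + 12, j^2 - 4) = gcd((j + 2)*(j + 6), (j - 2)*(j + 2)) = j + 2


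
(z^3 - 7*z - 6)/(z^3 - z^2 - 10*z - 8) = (z - 3)/(z - 4)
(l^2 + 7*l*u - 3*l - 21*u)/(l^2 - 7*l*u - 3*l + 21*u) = (-l - 7*u)/(-l + 7*u)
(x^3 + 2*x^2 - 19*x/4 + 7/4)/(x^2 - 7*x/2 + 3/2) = (2*x^2 + 5*x - 7)/(2*(x - 3))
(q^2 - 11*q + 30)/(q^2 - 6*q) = (q - 5)/q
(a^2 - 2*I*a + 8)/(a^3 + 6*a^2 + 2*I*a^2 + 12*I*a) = (a - 4*I)/(a*(a + 6))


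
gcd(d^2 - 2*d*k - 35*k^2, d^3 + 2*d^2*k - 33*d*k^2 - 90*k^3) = d + 5*k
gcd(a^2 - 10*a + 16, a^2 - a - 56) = a - 8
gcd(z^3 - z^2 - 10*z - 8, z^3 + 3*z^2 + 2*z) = z^2 + 3*z + 2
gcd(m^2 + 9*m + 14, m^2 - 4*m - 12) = m + 2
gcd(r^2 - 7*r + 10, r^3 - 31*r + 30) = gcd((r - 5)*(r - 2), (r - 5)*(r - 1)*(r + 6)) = r - 5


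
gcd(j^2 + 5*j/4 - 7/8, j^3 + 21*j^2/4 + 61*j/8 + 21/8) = j + 7/4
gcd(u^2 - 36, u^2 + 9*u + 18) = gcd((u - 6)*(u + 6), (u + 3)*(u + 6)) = u + 6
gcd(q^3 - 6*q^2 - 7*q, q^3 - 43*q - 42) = q^2 - 6*q - 7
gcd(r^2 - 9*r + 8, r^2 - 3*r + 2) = r - 1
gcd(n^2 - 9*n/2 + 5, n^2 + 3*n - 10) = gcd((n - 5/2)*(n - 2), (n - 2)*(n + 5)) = n - 2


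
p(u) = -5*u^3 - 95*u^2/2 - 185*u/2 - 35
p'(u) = -15*u^2 - 95*u - 185/2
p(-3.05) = -52.88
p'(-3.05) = 57.71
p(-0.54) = 1.89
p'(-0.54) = -45.57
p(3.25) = -1008.98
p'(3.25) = -559.69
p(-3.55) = -81.55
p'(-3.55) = 55.71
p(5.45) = -2759.39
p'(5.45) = -1055.79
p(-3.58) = -83.22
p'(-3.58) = 55.35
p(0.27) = -63.54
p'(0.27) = -119.24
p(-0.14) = -22.97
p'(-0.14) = -79.49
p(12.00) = -16625.00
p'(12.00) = -3392.50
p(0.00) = -35.00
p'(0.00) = -92.50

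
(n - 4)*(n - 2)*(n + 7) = n^3 + n^2 - 34*n + 56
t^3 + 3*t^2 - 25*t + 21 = (t - 3)*(t - 1)*(t + 7)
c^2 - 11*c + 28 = (c - 7)*(c - 4)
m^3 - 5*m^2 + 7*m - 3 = (m - 3)*(m - 1)^2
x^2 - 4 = (x - 2)*(x + 2)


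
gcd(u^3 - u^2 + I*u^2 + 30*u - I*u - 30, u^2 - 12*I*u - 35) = u - 5*I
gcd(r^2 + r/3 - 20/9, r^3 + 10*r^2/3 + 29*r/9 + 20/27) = r + 5/3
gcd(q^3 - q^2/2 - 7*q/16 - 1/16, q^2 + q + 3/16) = q + 1/4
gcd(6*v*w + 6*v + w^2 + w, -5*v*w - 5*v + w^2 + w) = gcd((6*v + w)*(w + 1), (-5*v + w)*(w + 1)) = w + 1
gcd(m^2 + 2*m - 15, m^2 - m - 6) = m - 3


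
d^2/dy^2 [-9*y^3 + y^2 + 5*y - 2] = 2 - 54*y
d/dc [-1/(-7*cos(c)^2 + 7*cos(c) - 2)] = 7*(2*cos(c) - 1)*sin(c)/(7*cos(c)^2 - 7*cos(c) + 2)^2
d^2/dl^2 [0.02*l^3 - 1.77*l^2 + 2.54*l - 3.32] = 0.12*l - 3.54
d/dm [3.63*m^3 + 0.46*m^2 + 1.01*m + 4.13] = 10.89*m^2 + 0.92*m + 1.01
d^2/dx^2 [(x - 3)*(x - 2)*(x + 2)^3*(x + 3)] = 30*x^4 + 80*x^3 - 108*x^2 - 312*x - 32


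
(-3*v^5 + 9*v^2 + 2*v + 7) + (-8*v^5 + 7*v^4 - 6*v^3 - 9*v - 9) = -11*v^5 + 7*v^4 - 6*v^3 + 9*v^2 - 7*v - 2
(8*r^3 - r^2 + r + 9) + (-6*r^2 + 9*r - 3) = 8*r^3 - 7*r^2 + 10*r + 6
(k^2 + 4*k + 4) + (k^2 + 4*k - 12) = 2*k^2 + 8*k - 8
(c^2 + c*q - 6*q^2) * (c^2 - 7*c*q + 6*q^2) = c^4 - 6*c^3*q - 7*c^2*q^2 + 48*c*q^3 - 36*q^4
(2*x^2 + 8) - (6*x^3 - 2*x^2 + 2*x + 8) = -6*x^3 + 4*x^2 - 2*x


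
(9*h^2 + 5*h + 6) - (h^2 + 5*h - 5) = 8*h^2 + 11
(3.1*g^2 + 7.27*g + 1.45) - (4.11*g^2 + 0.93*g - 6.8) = -1.01*g^2 + 6.34*g + 8.25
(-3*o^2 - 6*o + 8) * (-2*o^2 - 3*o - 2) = 6*o^4 + 21*o^3 + 8*o^2 - 12*o - 16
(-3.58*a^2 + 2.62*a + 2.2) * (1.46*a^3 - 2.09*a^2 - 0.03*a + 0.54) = -5.2268*a^5 + 11.3074*a^4 - 2.1564*a^3 - 6.6098*a^2 + 1.3488*a + 1.188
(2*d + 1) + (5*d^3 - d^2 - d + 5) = 5*d^3 - d^2 + d + 6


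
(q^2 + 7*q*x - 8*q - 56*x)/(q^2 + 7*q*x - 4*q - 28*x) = (q - 8)/(q - 4)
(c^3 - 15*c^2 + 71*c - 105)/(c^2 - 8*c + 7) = (c^2 - 8*c + 15)/(c - 1)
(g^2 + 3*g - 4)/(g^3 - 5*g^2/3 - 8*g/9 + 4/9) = 9*(g^2 + 3*g - 4)/(9*g^3 - 15*g^2 - 8*g + 4)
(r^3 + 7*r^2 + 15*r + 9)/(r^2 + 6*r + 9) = r + 1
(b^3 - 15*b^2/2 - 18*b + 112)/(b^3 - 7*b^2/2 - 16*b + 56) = (b - 8)/(b - 4)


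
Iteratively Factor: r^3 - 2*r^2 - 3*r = (r - 3)*(r^2 + r) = (r - 3)*(r + 1)*(r)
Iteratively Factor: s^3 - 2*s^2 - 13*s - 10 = (s - 5)*(s^2 + 3*s + 2) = (s - 5)*(s + 2)*(s + 1)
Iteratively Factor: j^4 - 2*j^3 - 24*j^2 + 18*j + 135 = (j - 3)*(j^3 + j^2 - 21*j - 45) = (j - 5)*(j - 3)*(j^2 + 6*j + 9) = (j - 5)*(j - 3)*(j + 3)*(j + 3)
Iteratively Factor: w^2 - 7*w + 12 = (w - 3)*(w - 4)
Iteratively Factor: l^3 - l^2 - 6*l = (l - 3)*(l^2 + 2*l) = l*(l - 3)*(l + 2)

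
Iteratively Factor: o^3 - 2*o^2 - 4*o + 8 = (o - 2)*(o^2 - 4) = (o - 2)*(o + 2)*(o - 2)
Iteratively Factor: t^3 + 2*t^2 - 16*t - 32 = (t - 4)*(t^2 + 6*t + 8) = (t - 4)*(t + 2)*(t + 4)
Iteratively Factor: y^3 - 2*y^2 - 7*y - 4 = (y + 1)*(y^2 - 3*y - 4) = (y - 4)*(y + 1)*(y + 1)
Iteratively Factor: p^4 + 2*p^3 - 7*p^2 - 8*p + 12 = (p + 2)*(p^3 - 7*p + 6) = (p - 2)*(p + 2)*(p^2 + 2*p - 3) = (p - 2)*(p - 1)*(p + 2)*(p + 3)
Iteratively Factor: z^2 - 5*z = (z - 5)*(z)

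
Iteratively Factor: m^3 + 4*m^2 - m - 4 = (m - 1)*(m^2 + 5*m + 4) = (m - 1)*(m + 1)*(m + 4)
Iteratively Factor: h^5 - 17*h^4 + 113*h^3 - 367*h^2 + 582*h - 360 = (h - 4)*(h^4 - 13*h^3 + 61*h^2 - 123*h + 90) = (h - 4)*(h - 3)*(h^3 - 10*h^2 + 31*h - 30) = (h - 4)*(h - 3)^2*(h^2 - 7*h + 10) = (h - 4)*(h - 3)^2*(h - 2)*(h - 5)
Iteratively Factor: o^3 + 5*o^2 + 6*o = (o + 2)*(o^2 + 3*o) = o*(o + 2)*(o + 3)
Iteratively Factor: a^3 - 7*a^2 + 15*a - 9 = (a - 1)*(a^2 - 6*a + 9) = (a - 3)*(a - 1)*(a - 3)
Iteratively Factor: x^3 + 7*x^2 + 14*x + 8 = (x + 4)*(x^2 + 3*x + 2) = (x + 1)*(x + 4)*(x + 2)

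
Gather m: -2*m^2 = -2*m^2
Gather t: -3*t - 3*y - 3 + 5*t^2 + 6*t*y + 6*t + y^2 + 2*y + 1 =5*t^2 + t*(6*y + 3) + y^2 - y - 2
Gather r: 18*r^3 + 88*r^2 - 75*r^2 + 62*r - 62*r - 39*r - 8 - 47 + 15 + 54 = 18*r^3 + 13*r^2 - 39*r + 14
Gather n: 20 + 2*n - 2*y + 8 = 2*n - 2*y + 28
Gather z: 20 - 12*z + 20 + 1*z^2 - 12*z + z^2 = 2*z^2 - 24*z + 40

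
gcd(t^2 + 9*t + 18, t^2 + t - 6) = t + 3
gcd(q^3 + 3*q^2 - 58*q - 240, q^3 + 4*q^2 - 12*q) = q + 6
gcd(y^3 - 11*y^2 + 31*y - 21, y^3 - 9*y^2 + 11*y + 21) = y^2 - 10*y + 21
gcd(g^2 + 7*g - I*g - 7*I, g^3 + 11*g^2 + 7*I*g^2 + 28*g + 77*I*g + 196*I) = g + 7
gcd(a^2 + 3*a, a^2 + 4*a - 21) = 1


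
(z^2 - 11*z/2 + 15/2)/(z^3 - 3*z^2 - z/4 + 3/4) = 2*(2*z - 5)/(4*z^2 - 1)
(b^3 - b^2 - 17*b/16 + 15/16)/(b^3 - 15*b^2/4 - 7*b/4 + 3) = (b - 5/4)/(b - 4)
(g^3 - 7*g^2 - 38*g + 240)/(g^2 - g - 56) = (g^2 + g - 30)/(g + 7)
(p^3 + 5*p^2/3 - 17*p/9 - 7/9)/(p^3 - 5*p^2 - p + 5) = (9*p^2 + 24*p + 7)/(9*(p^2 - 4*p - 5))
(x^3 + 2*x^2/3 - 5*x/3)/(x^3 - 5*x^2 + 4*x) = (x + 5/3)/(x - 4)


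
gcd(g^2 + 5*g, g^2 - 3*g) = g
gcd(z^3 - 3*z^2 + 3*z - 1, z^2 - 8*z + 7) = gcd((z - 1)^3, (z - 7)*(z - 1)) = z - 1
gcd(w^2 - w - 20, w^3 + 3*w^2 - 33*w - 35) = w - 5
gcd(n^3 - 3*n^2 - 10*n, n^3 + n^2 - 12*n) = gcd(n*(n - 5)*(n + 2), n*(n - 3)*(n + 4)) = n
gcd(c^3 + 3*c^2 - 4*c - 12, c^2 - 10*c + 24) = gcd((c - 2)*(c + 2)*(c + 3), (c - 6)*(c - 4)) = 1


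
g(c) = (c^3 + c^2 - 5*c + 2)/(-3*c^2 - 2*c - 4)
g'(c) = (6*c + 2)*(c^3 + c^2 - 5*c + 2)/(-3*c^2 - 2*c - 4)^2 + (3*c^2 + 2*c - 5)/(-3*c^2 - 2*c - 4)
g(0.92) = 0.12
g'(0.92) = -0.03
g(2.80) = -0.54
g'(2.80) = -0.42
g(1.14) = 0.09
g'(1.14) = -0.19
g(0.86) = 0.12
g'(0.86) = 0.03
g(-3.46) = 0.31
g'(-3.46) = -0.55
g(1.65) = -0.06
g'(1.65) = -0.37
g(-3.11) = 0.11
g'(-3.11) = -0.60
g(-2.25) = -0.47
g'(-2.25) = -0.76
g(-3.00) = 0.04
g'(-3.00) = -0.61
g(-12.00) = 3.69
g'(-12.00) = -0.35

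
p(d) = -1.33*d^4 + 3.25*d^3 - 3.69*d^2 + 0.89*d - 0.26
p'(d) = -5.32*d^3 + 9.75*d^2 - 7.38*d + 0.89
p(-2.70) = -164.21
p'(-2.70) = 196.61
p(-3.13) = -266.51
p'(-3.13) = 282.64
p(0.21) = -0.21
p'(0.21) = -0.28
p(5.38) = -710.43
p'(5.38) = -585.04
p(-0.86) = -6.55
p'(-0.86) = 17.83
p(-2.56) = -138.37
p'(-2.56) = 172.94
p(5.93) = -1091.66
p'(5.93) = -809.38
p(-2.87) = -200.27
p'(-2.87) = 228.14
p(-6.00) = -2564.12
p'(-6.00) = 1545.29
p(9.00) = -6648.02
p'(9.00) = -3154.06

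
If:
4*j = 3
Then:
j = 3/4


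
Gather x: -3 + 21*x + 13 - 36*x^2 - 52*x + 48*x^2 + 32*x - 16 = 12*x^2 + x - 6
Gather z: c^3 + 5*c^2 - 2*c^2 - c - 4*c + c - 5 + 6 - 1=c^3 + 3*c^2 - 4*c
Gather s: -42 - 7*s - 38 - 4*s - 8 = -11*s - 88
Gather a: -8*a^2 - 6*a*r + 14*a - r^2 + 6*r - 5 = -8*a^2 + a*(14 - 6*r) - r^2 + 6*r - 5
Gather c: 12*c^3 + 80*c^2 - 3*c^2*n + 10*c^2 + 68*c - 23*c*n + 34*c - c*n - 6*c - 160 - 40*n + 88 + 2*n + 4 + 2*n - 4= 12*c^3 + c^2*(90 - 3*n) + c*(96 - 24*n) - 36*n - 72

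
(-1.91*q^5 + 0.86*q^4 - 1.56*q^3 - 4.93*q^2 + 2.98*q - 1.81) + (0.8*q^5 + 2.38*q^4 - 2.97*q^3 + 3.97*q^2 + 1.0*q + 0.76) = -1.11*q^5 + 3.24*q^4 - 4.53*q^3 - 0.96*q^2 + 3.98*q - 1.05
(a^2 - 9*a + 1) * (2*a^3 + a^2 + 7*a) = 2*a^5 - 17*a^4 - 62*a^2 + 7*a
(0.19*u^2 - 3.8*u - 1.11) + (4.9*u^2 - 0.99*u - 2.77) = 5.09*u^2 - 4.79*u - 3.88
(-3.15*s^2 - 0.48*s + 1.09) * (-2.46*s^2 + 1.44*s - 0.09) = 7.749*s^4 - 3.3552*s^3 - 3.0891*s^2 + 1.6128*s - 0.0981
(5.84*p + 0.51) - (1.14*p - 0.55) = 4.7*p + 1.06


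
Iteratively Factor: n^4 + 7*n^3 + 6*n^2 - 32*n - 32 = (n + 4)*(n^3 + 3*n^2 - 6*n - 8) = (n + 1)*(n + 4)*(n^2 + 2*n - 8) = (n + 1)*(n + 4)^2*(n - 2)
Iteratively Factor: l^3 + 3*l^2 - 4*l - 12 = (l + 3)*(l^2 - 4) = (l - 2)*(l + 3)*(l + 2)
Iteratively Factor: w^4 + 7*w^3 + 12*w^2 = (w + 3)*(w^3 + 4*w^2) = w*(w + 3)*(w^2 + 4*w) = w*(w + 3)*(w + 4)*(w)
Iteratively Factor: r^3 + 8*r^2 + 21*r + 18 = (r + 3)*(r^2 + 5*r + 6) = (r + 3)^2*(r + 2)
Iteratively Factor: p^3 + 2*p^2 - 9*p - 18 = (p + 2)*(p^2 - 9) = (p - 3)*(p + 2)*(p + 3)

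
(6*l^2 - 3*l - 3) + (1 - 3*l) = 6*l^2 - 6*l - 2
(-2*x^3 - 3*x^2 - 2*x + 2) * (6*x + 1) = -12*x^4 - 20*x^3 - 15*x^2 + 10*x + 2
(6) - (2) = 4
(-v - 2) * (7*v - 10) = -7*v^2 - 4*v + 20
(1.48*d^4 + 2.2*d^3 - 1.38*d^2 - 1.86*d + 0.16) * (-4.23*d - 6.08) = -6.2604*d^5 - 18.3044*d^4 - 7.5386*d^3 + 16.2582*d^2 + 10.632*d - 0.9728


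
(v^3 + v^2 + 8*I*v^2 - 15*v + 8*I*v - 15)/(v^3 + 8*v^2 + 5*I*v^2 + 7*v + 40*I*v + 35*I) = (v + 3*I)/(v + 7)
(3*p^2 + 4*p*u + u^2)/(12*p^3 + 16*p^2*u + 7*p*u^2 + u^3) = (p + u)/(4*p^2 + 4*p*u + u^2)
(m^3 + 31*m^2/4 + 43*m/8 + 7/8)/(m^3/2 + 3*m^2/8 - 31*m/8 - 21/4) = (8*m^3 + 62*m^2 + 43*m + 7)/(4*m^3 + 3*m^2 - 31*m - 42)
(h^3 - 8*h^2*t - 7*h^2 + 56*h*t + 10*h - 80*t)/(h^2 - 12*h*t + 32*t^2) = (-h^2 + 7*h - 10)/(-h + 4*t)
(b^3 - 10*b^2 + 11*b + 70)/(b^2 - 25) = (b^2 - 5*b - 14)/(b + 5)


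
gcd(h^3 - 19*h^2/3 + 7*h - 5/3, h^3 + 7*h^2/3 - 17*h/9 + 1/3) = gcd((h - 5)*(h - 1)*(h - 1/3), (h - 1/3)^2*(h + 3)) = h - 1/3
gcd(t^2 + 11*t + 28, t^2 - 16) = t + 4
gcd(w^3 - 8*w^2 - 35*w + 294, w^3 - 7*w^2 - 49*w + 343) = w^2 - 14*w + 49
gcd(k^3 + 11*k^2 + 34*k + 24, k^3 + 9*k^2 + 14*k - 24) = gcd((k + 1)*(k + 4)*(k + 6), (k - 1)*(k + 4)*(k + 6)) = k^2 + 10*k + 24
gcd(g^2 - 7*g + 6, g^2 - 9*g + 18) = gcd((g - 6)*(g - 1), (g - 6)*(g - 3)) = g - 6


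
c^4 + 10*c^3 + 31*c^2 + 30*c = c*(c + 2)*(c + 3)*(c + 5)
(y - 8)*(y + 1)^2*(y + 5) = y^4 - y^3 - 45*y^2 - 83*y - 40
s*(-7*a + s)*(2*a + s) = -14*a^2*s - 5*a*s^2 + s^3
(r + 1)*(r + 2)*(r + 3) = r^3 + 6*r^2 + 11*r + 6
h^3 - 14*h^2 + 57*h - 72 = (h - 8)*(h - 3)^2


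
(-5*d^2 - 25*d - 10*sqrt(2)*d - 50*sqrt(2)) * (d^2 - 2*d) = -5*d^4 - 15*d^3 - 10*sqrt(2)*d^3 - 30*sqrt(2)*d^2 + 50*d^2 + 100*sqrt(2)*d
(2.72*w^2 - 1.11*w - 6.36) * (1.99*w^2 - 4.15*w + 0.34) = 5.4128*w^4 - 13.4969*w^3 - 7.1251*w^2 + 26.0166*w - 2.1624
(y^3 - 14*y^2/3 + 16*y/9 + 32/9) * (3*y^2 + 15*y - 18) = 3*y^5 + y^4 - 248*y^3/3 + 364*y^2/3 + 64*y/3 - 64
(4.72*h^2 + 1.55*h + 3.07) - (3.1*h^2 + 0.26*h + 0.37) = 1.62*h^2 + 1.29*h + 2.7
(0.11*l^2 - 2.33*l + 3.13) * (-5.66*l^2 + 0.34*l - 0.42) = -0.6226*l^4 + 13.2252*l^3 - 18.5542*l^2 + 2.0428*l - 1.3146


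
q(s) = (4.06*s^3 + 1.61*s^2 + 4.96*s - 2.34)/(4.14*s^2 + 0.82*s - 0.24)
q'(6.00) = 0.95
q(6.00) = 6.26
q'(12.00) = 0.97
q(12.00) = 12.06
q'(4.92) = 0.94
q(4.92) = 5.24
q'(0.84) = 1.15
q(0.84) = 1.59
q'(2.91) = 0.89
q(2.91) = 3.38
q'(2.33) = 0.86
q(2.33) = 2.87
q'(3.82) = 0.92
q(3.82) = 4.21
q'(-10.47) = 0.97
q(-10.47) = -10.20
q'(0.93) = 1.00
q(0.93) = 1.69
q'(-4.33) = 0.89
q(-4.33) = -4.38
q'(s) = (-8.28*s - 0.82)*(4.06*s^3 + 1.61*s^2 + 4.96*s - 2.34)/(4.14*s^2 + 0.82*s - 0.24)^2 + (12.18*s^2 + 3.22*s + 4.96)/(4.14*s^2 + 0.82*s - 0.24)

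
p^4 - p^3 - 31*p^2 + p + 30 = (p - 6)*(p - 1)*(p + 1)*(p + 5)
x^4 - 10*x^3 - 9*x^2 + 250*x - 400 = (x - 8)*(x - 5)*(x - 2)*(x + 5)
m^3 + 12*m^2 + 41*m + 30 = (m + 1)*(m + 5)*(m + 6)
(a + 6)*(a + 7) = a^2 + 13*a + 42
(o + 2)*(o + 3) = o^2 + 5*o + 6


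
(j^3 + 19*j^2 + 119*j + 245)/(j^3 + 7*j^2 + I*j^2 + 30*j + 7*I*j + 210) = (j^2 + 12*j + 35)/(j^2 + I*j + 30)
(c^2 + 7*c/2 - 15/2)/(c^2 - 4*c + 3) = (2*c^2 + 7*c - 15)/(2*(c^2 - 4*c + 3))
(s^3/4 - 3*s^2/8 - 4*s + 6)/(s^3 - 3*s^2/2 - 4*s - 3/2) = (-2*s^3 + 3*s^2 + 32*s - 48)/(4*(-2*s^3 + 3*s^2 + 8*s + 3))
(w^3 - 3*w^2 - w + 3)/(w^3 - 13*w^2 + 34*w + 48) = (w^2 - 4*w + 3)/(w^2 - 14*w + 48)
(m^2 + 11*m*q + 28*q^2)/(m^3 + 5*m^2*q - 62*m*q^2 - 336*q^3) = (-m - 4*q)/(-m^2 + 2*m*q + 48*q^2)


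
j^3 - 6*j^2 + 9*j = j*(j - 3)^2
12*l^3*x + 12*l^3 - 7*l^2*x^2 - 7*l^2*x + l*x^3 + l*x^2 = (-4*l + x)*(-3*l + x)*(l*x + l)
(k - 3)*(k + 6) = k^2 + 3*k - 18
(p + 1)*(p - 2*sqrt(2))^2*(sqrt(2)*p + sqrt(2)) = sqrt(2)*p^4 - 8*p^3 + 2*sqrt(2)*p^3 - 16*p^2 + 9*sqrt(2)*p^2 - 8*p + 16*sqrt(2)*p + 8*sqrt(2)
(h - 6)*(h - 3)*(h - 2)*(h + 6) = h^4 - 5*h^3 - 30*h^2 + 180*h - 216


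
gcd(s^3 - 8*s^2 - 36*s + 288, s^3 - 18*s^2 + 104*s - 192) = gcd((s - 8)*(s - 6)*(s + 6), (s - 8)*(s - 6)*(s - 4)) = s^2 - 14*s + 48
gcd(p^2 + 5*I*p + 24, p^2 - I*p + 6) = p - 3*I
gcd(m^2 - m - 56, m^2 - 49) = m + 7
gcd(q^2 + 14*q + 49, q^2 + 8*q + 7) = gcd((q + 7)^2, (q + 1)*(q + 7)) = q + 7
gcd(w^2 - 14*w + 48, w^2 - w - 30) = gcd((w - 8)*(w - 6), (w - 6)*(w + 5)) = w - 6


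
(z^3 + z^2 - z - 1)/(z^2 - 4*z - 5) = (z^2 - 1)/(z - 5)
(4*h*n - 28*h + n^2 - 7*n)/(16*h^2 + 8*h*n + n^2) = (n - 7)/(4*h + n)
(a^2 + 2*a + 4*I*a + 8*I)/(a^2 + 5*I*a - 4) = (a + 2)/(a + I)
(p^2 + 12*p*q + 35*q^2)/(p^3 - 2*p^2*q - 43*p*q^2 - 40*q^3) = (p + 7*q)/(p^2 - 7*p*q - 8*q^2)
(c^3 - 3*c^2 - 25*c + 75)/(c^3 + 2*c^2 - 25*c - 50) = (c - 3)/(c + 2)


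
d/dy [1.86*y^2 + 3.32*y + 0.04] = 3.72*y + 3.32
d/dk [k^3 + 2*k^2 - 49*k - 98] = 3*k^2 + 4*k - 49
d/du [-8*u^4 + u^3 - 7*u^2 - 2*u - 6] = -32*u^3 + 3*u^2 - 14*u - 2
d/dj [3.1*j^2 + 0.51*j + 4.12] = 6.2*j + 0.51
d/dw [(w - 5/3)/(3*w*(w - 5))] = (-3*w^2 + 10*w - 25)/(9*w^2*(w^2 - 10*w + 25))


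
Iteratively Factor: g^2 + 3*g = (g)*(g + 3)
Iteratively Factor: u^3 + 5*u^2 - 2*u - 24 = (u + 3)*(u^2 + 2*u - 8) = (u - 2)*(u + 3)*(u + 4)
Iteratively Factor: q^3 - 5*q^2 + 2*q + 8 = (q - 4)*(q^2 - q - 2) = (q - 4)*(q - 2)*(q + 1)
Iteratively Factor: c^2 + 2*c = (c)*(c + 2)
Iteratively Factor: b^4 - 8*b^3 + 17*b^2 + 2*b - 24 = (b - 3)*(b^3 - 5*b^2 + 2*b + 8) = (b - 4)*(b - 3)*(b^2 - b - 2) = (b - 4)*(b - 3)*(b + 1)*(b - 2)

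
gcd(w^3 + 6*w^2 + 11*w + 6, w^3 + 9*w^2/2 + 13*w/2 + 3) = w^2 + 3*w + 2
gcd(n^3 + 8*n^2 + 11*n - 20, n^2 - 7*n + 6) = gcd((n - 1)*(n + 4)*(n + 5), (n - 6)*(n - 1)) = n - 1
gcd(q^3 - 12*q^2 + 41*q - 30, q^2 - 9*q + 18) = q - 6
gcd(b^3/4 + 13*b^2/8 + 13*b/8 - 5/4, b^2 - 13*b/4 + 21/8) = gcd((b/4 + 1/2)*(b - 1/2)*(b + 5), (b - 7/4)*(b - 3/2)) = 1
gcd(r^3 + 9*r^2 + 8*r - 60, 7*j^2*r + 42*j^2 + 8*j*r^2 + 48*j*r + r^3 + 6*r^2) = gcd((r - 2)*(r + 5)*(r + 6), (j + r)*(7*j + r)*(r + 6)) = r + 6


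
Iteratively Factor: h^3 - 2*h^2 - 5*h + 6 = (h - 3)*(h^2 + h - 2) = (h - 3)*(h - 1)*(h + 2)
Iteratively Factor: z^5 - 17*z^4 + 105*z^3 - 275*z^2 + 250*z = (z)*(z^4 - 17*z^3 + 105*z^2 - 275*z + 250) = z*(z - 5)*(z^3 - 12*z^2 + 45*z - 50) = z*(z - 5)^2*(z^2 - 7*z + 10) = z*(z - 5)^3*(z - 2)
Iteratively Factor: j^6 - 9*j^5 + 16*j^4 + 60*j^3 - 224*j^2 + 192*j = (j + 3)*(j^5 - 12*j^4 + 52*j^3 - 96*j^2 + 64*j) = (j - 4)*(j + 3)*(j^4 - 8*j^3 + 20*j^2 - 16*j) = (j - 4)*(j - 2)*(j + 3)*(j^3 - 6*j^2 + 8*j) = (j - 4)^2*(j - 2)*(j + 3)*(j^2 - 2*j) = j*(j - 4)^2*(j - 2)*(j + 3)*(j - 2)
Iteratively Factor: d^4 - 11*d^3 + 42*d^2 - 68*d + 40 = (d - 2)*(d^3 - 9*d^2 + 24*d - 20) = (d - 2)^2*(d^2 - 7*d + 10) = (d - 2)^3*(d - 5)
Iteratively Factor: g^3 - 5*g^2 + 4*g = (g - 1)*(g^2 - 4*g) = (g - 4)*(g - 1)*(g)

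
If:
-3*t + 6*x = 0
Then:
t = 2*x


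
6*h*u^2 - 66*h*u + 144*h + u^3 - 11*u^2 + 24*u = (6*h + u)*(u - 8)*(u - 3)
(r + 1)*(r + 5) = r^2 + 6*r + 5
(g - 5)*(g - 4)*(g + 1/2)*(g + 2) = g^4 - 13*g^3/2 - 3*g^2/2 + 41*g + 20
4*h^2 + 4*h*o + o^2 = (2*h + o)^2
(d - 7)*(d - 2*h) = d^2 - 2*d*h - 7*d + 14*h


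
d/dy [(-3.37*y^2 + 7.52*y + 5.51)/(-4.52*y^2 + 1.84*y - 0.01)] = (27.7896*y^2 + 49.8778*y - 10.2136)/(20.4304*y^4 - 16.6336*y^3 + 3.476*y^2 - 0.0368*y + 0.0001)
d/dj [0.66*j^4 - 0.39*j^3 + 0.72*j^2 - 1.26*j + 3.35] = 2.64*j^3 - 1.17*j^2 + 1.44*j - 1.26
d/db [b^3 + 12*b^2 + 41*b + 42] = 3*b^2 + 24*b + 41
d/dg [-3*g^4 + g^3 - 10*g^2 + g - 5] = -12*g^3 + 3*g^2 - 20*g + 1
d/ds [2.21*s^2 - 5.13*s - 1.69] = 4.42*s - 5.13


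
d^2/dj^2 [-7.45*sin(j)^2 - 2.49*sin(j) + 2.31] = 2.49*sin(j) - 14.9*cos(2*j)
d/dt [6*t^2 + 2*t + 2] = 12*t + 2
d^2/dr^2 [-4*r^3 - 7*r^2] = -24*r - 14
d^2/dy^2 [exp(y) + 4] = exp(y)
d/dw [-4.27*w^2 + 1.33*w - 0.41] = 1.33 - 8.54*w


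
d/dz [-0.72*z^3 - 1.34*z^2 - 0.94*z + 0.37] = -2.16*z^2 - 2.68*z - 0.94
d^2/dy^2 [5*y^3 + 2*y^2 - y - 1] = 30*y + 4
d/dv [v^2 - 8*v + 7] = 2*v - 8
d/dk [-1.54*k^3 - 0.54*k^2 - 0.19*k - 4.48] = -4.62*k^2 - 1.08*k - 0.19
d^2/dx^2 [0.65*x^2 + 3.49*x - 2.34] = 1.30000000000000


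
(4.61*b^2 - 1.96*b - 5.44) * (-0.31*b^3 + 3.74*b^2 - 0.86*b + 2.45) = -1.4291*b^5 + 17.849*b^4 - 9.6086*b^3 - 7.3655*b^2 - 0.123600000000001*b - 13.328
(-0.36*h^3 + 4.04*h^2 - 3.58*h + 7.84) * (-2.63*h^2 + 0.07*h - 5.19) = 0.9468*h^5 - 10.6504*h^4 + 11.5666*h^3 - 41.8374*h^2 + 19.129*h - 40.6896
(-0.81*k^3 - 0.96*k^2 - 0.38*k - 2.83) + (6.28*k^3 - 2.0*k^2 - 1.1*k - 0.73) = 5.47*k^3 - 2.96*k^2 - 1.48*k - 3.56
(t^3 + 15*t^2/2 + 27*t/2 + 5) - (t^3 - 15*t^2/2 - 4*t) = 15*t^2 + 35*t/2 + 5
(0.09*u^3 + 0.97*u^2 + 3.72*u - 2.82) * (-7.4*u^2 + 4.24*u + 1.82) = -0.666*u^5 - 6.7964*u^4 - 23.2514*u^3 + 38.4062*u^2 - 5.1864*u - 5.1324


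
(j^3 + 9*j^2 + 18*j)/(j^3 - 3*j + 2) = j*(j^2 + 9*j + 18)/(j^3 - 3*j + 2)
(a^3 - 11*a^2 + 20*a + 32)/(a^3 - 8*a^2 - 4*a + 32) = (a^2 - 3*a - 4)/(a^2 - 4)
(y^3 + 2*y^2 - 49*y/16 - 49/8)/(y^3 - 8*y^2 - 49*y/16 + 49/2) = (y + 2)/(y - 8)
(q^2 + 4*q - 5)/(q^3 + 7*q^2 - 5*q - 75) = (q - 1)/(q^2 + 2*q - 15)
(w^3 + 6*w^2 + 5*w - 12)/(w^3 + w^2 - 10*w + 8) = (w + 3)/(w - 2)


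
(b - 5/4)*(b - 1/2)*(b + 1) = b^3 - 3*b^2/4 - 9*b/8 + 5/8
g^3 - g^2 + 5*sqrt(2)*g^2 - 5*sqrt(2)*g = g*(g - 1)*(g + 5*sqrt(2))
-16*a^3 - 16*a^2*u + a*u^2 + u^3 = (-4*a + u)*(a + u)*(4*a + u)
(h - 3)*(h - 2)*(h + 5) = h^3 - 19*h + 30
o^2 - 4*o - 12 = (o - 6)*(o + 2)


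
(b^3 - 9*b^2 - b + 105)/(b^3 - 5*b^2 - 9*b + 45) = (b - 7)/(b - 3)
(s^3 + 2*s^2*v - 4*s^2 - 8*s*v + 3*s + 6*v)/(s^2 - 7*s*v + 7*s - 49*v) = (s^3 + 2*s^2*v - 4*s^2 - 8*s*v + 3*s + 6*v)/(s^2 - 7*s*v + 7*s - 49*v)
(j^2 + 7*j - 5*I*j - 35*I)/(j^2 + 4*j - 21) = (j - 5*I)/(j - 3)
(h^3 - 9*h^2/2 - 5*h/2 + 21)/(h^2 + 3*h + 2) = (2*h^2 - 13*h + 21)/(2*(h + 1))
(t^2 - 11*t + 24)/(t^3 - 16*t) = (t^2 - 11*t + 24)/(t*(t^2 - 16))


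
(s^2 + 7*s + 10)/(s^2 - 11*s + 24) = (s^2 + 7*s + 10)/(s^2 - 11*s + 24)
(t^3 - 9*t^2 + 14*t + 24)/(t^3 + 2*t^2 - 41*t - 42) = (t - 4)/(t + 7)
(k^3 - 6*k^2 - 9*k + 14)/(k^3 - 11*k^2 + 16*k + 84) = (k - 1)/(k - 6)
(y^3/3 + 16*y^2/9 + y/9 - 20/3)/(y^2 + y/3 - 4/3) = (3*y^3 + 16*y^2 + y - 60)/(3*(3*y^2 + y - 4))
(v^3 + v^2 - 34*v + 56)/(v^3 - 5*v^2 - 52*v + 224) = (v - 2)/(v - 8)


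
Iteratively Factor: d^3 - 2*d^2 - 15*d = (d - 5)*(d^2 + 3*d) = d*(d - 5)*(d + 3)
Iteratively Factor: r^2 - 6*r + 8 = (r - 4)*(r - 2)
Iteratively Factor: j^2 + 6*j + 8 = (j + 2)*(j + 4)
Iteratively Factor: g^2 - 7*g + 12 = (g - 4)*(g - 3)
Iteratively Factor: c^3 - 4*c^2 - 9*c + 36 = (c - 3)*(c^2 - c - 12) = (c - 3)*(c + 3)*(c - 4)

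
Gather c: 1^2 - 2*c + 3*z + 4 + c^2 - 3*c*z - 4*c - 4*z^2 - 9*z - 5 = c^2 + c*(-3*z - 6) - 4*z^2 - 6*z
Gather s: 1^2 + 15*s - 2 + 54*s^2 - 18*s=54*s^2 - 3*s - 1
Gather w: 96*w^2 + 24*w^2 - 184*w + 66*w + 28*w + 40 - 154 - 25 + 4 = 120*w^2 - 90*w - 135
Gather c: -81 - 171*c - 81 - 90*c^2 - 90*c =-90*c^2 - 261*c - 162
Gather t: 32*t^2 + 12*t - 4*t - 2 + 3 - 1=32*t^2 + 8*t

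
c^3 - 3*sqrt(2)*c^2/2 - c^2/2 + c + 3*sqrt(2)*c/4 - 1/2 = (c - 1/2)*(c - sqrt(2))*(c - sqrt(2)/2)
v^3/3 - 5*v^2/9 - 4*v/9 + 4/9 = (v/3 + 1/3)*(v - 2)*(v - 2/3)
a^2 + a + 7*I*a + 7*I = (a + 1)*(a + 7*I)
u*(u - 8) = u^2 - 8*u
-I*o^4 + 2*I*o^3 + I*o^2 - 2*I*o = o*(o - 2)*(o - 1)*(-I*o - I)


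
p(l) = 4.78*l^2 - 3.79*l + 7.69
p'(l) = 9.56*l - 3.79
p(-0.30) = 9.26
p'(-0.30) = -6.66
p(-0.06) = 7.93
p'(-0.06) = -4.36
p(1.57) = 13.52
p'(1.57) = 11.22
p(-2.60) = 49.86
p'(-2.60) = -28.65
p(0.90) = 8.15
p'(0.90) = 4.81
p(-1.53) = 24.68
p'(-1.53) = -18.42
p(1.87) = 17.32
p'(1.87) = 14.09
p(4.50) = 87.43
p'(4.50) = 39.23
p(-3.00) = 62.08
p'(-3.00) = -32.47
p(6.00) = 157.03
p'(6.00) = 53.57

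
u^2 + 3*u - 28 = (u - 4)*(u + 7)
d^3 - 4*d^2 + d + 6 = (d - 3)*(d - 2)*(d + 1)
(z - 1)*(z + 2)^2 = z^3 + 3*z^2 - 4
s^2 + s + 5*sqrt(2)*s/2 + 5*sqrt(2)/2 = (s + 1)*(s + 5*sqrt(2)/2)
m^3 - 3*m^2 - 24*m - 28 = (m - 7)*(m + 2)^2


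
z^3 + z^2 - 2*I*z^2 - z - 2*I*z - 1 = (z + 1)*(z - I)^2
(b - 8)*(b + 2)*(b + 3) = b^3 - 3*b^2 - 34*b - 48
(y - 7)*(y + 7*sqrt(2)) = y^2 - 7*y + 7*sqrt(2)*y - 49*sqrt(2)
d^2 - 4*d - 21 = (d - 7)*(d + 3)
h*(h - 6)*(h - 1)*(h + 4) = h^4 - 3*h^3 - 22*h^2 + 24*h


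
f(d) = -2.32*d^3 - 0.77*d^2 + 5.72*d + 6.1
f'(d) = -6.96*d^2 - 1.54*d + 5.72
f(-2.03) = 10.72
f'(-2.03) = -19.84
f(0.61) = 8.78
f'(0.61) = 2.19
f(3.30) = -66.78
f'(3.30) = -75.16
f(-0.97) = 1.94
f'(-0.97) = 0.67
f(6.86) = -739.86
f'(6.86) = -332.38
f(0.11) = 6.72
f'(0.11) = 5.47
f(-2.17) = 13.77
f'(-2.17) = -23.71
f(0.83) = 8.99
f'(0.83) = -0.35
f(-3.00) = 44.65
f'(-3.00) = -52.30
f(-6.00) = 445.18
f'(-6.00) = -235.60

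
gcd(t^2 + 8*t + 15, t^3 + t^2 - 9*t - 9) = t + 3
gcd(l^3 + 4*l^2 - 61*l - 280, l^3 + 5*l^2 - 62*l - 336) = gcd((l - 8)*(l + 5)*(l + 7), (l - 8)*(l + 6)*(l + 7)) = l^2 - l - 56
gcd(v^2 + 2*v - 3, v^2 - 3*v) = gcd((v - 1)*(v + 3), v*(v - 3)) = 1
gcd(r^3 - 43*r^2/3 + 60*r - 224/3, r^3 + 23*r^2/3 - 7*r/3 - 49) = r - 7/3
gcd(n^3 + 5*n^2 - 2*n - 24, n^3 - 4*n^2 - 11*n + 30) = n^2 + n - 6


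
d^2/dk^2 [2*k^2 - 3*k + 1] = 4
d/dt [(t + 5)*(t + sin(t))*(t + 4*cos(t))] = -(t + 5)*(t + sin(t))*(4*sin(t) - 1) + (t + 5)*(t + 4*cos(t))*(cos(t) + 1) + (t + sin(t))*(t + 4*cos(t))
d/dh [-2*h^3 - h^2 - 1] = 2*h*(-3*h - 1)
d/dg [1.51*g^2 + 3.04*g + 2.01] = 3.02*g + 3.04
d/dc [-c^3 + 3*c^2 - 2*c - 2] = -3*c^2 + 6*c - 2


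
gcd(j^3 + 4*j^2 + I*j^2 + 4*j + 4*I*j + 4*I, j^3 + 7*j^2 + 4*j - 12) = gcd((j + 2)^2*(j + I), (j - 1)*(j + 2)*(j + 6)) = j + 2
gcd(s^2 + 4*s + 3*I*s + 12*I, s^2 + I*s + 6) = s + 3*I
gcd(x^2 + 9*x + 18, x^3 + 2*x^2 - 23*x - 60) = x + 3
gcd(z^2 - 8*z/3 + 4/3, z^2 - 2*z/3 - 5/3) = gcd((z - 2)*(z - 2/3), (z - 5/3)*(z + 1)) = 1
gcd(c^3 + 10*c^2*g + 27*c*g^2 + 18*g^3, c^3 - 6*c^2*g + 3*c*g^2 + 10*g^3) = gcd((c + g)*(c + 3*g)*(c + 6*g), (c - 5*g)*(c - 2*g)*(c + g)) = c + g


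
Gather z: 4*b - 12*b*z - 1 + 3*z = 4*b + z*(3 - 12*b) - 1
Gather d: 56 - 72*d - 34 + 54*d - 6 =16 - 18*d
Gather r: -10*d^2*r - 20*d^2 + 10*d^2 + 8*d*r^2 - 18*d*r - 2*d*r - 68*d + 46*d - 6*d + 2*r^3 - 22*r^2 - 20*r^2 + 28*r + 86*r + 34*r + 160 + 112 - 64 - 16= -10*d^2 - 28*d + 2*r^3 + r^2*(8*d - 42) + r*(-10*d^2 - 20*d + 148) + 192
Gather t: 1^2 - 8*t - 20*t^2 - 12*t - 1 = -20*t^2 - 20*t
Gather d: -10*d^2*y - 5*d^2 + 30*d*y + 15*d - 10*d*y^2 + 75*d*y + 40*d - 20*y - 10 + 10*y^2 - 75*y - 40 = d^2*(-10*y - 5) + d*(-10*y^2 + 105*y + 55) + 10*y^2 - 95*y - 50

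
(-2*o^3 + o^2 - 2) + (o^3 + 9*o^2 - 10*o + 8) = -o^3 + 10*o^2 - 10*o + 6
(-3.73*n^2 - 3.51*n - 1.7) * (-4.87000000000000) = 18.1651*n^2 + 17.0937*n + 8.279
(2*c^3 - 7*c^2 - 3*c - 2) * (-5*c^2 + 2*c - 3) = -10*c^5 + 39*c^4 - 5*c^3 + 25*c^2 + 5*c + 6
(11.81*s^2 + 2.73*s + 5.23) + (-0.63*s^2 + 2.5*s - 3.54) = 11.18*s^2 + 5.23*s + 1.69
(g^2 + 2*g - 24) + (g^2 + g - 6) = 2*g^2 + 3*g - 30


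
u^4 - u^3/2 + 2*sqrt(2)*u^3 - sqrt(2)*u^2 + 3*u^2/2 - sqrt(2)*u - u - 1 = (u - 1)*(u + 1/2)*(u + sqrt(2))^2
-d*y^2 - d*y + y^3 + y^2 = y*(-d + y)*(y + 1)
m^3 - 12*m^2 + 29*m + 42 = (m - 7)*(m - 6)*(m + 1)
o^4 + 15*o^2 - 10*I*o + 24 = (o - 3*I)*(o - 2*I)*(o + I)*(o + 4*I)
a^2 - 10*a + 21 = (a - 7)*(a - 3)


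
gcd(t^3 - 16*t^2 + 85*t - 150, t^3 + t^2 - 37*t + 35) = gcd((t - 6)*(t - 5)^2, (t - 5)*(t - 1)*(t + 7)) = t - 5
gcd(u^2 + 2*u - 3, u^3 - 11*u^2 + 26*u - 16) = u - 1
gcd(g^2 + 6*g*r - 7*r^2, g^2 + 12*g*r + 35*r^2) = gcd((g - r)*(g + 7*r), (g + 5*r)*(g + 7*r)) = g + 7*r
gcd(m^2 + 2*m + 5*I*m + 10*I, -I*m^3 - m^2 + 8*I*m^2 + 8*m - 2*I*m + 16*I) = 1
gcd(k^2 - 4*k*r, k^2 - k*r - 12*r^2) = -k + 4*r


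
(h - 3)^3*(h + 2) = h^4 - 7*h^3 + 9*h^2 + 27*h - 54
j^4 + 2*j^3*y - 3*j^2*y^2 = j^2*(j - y)*(j + 3*y)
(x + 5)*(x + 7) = x^2 + 12*x + 35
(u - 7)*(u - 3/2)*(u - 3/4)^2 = u^4 - 10*u^3 + 381*u^2/16 - 657*u/32 + 189/32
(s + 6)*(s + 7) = s^2 + 13*s + 42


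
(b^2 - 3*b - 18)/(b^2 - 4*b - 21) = (b - 6)/(b - 7)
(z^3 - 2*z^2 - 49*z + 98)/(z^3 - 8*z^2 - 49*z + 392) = (z - 2)/(z - 8)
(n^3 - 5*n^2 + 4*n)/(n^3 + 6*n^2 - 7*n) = (n - 4)/(n + 7)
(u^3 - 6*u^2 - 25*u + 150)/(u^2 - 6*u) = u - 25/u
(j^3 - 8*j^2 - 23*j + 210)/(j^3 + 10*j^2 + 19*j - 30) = (j^2 - 13*j + 42)/(j^2 + 5*j - 6)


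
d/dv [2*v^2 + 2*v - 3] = 4*v + 2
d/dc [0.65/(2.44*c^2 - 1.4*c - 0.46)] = (0.91 - 3.172*c)/(-2.44*c^2 + 1.4*c + 0.46)^2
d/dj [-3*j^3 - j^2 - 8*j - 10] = -9*j^2 - 2*j - 8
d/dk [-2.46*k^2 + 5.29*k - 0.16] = 5.29 - 4.92*k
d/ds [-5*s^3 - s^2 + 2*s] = -15*s^2 - 2*s + 2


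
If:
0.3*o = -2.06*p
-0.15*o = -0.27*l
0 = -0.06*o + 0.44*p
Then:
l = 0.00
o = 0.00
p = 0.00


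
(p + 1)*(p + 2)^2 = p^3 + 5*p^2 + 8*p + 4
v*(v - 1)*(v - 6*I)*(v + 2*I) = v^4 - v^3 - 4*I*v^3 + 12*v^2 + 4*I*v^2 - 12*v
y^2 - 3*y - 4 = (y - 4)*(y + 1)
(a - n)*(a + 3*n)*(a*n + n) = a^3*n + 2*a^2*n^2 + a^2*n - 3*a*n^3 + 2*a*n^2 - 3*n^3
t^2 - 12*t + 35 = (t - 7)*(t - 5)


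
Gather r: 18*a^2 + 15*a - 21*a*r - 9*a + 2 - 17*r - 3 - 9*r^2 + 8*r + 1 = 18*a^2 + 6*a - 9*r^2 + r*(-21*a - 9)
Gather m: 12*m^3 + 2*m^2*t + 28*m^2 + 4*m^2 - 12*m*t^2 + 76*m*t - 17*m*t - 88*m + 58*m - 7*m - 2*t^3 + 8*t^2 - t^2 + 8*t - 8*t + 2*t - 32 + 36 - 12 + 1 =12*m^3 + m^2*(2*t + 32) + m*(-12*t^2 + 59*t - 37) - 2*t^3 + 7*t^2 + 2*t - 7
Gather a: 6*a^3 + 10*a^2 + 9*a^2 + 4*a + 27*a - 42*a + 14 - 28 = 6*a^3 + 19*a^2 - 11*a - 14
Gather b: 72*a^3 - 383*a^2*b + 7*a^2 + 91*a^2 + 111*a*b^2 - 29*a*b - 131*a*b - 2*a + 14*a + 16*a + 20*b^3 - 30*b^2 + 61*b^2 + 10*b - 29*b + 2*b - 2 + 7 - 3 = 72*a^3 + 98*a^2 + 28*a + 20*b^3 + b^2*(111*a + 31) + b*(-383*a^2 - 160*a - 17) + 2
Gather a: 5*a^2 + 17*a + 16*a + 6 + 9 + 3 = 5*a^2 + 33*a + 18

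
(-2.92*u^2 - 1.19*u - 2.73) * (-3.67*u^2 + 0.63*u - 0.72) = 10.7164*u^4 + 2.5277*u^3 + 11.3718*u^2 - 0.8631*u + 1.9656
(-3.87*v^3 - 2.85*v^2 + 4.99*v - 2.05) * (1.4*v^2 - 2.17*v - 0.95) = -5.418*v^5 + 4.4079*v^4 + 16.847*v^3 - 10.9908*v^2 - 0.292000000000001*v + 1.9475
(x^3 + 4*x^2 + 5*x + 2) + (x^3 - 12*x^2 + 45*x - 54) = 2*x^3 - 8*x^2 + 50*x - 52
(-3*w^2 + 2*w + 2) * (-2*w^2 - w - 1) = 6*w^4 - w^3 - 3*w^2 - 4*w - 2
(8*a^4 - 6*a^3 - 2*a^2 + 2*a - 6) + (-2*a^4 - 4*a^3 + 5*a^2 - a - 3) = 6*a^4 - 10*a^3 + 3*a^2 + a - 9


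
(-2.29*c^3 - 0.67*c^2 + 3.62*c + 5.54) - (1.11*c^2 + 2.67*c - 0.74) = -2.29*c^3 - 1.78*c^2 + 0.95*c + 6.28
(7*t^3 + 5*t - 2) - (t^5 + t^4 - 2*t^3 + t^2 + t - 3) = -t^5 - t^4 + 9*t^3 - t^2 + 4*t + 1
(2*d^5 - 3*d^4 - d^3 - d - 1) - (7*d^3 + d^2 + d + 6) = 2*d^5 - 3*d^4 - 8*d^3 - d^2 - 2*d - 7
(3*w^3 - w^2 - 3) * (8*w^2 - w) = 24*w^5 - 11*w^4 + w^3 - 24*w^2 + 3*w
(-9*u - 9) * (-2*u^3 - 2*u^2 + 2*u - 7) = 18*u^4 + 36*u^3 + 45*u + 63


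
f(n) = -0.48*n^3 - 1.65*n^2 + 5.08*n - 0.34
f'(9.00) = -141.26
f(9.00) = -438.19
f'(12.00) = -241.88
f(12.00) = -1006.42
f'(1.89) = -6.30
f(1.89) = 0.13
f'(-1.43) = 6.85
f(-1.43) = -9.57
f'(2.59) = -13.13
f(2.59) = -6.59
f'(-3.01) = 1.97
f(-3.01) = -17.49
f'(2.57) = -12.91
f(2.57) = -6.33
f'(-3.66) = -2.13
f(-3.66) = -17.50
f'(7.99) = -113.22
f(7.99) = -309.93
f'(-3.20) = 0.89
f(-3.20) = -17.76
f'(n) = -1.44*n^2 - 3.3*n + 5.08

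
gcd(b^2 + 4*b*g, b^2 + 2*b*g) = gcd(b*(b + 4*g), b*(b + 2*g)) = b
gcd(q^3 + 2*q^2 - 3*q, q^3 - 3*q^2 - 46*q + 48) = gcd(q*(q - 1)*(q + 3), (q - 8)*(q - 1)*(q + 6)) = q - 1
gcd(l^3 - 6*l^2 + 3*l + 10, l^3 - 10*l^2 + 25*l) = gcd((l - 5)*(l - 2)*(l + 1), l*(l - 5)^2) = l - 5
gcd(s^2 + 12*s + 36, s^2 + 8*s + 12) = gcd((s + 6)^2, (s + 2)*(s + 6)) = s + 6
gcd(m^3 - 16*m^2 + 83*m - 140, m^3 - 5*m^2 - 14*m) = m - 7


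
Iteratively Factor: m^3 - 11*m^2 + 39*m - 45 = (m - 3)*(m^2 - 8*m + 15) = (m - 3)^2*(m - 5)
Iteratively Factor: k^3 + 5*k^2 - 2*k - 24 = (k - 2)*(k^2 + 7*k + 12) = (k - 2)*(k + 4)*(k + 3)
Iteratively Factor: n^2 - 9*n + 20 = (n - 5)*(n - 4)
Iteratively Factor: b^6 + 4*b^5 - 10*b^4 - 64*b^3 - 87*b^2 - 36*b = (b + 3)*(b^5 + b^4 - 13*b^3 - 25*b^2 - 12*b) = (b - 4)*(b + 3)*(b^4 + 5*b^3 + 7*b^2 + 3*b) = (b - 4)*(b + 1)*(b + 3)*(b^3 + 4*b^2 + 3*b) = (b - 4)*(b + 1)*(b + 3)^2*(b^2 + b) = (b - 4)*(b + 1)^2*(b + 3)^2*(b)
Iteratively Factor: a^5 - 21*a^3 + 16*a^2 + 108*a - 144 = (a - 2)*(a^4 + 2*a^3 - 17*a^2 - 18*a + 72) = (a - 2)^2*(a^3 + 4*a^2 - 9*a - 36) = (a - 2)^2*(a + 4)*(a^2 - 9) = (a - 2)^2*(a + 3)*(a + 4)*(a - 3)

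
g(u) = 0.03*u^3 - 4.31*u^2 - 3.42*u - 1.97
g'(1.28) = -14.31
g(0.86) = -8.08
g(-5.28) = -108.48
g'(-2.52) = 18.87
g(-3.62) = -47.49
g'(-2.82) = 21.60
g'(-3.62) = 28.96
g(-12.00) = -633.41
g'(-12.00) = 112.98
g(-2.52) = -21.20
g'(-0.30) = -0.83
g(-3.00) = -31.31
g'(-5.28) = 44.60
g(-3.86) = -54.71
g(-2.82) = -27.27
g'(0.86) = -10.77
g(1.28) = -13.35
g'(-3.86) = 31.19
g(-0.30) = -1.33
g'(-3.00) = 23.25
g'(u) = 0.09*u^2 - 8.62*u - 3.42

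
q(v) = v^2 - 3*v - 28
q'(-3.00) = -9.00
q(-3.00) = -10.00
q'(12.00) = 21.00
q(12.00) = 80.00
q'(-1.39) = -5.78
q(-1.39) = -21.90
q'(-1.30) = -5.60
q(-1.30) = -22.41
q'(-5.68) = -14.36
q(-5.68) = 21.30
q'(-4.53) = -12.06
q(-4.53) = 6.11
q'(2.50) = 2.00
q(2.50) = -29.25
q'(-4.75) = -12.50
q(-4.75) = 8.81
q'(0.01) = -2.98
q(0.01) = -28.03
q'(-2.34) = -7.68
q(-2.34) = -15.50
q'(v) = 2*v - 3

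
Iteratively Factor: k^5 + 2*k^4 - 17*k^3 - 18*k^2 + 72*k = (k)*(k^4 + 2*k^3 - 17*k^2 - 18*k + 72) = k*(k - 3)*(k^3 + 5*k^2 - 2*k - 24) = k*(k - 3)*(k + 4)*(k^2 + k - 6) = k*(k - 3)*(k - 2)*(k + 4)*(k + 3)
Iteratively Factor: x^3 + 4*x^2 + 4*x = (x + 2)*(x^2 + 2*x) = (x + 2)^2*(x)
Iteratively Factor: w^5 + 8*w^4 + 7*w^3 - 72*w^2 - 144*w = (w + 4)*(w^4 + 4*w^3 - 9*w^2 - 36*w) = (w + 3)*(w + 4)*(w^3 + w^2 - 12*w) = (w + 3)*(w + 4)^2*(w^2 - 3*w) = w*(w + 3)*(w + 4)^2*(w - 3)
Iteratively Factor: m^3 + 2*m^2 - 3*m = (m + 3)*(m^2 - m) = m*(m + 3)*(m - 1)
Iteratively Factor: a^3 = (a)*(a^2) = a^2*(a)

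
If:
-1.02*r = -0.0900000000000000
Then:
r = 0.09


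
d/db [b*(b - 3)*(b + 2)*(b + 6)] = 4*b^3 + 15*b^2 - 24*b - 36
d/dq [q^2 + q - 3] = 2*q + 1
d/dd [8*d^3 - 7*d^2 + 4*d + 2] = 24*d^2 - 14*d + 4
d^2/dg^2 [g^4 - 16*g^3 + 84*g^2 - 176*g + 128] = 12*g^2 - 96*g + 168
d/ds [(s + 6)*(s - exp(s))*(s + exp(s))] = 3*s^2 - 2*s*exp(2*s) + 12*s - 13*exp(2*s)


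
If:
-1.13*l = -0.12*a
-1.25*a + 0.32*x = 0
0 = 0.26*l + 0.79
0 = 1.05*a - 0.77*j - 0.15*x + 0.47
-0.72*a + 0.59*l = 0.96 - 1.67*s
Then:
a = -28.61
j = -16.63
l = -3.04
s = -10.69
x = -111.77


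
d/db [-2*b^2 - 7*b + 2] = -4*b - 7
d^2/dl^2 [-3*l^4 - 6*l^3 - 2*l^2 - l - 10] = -36*l^2 - 36*l - 4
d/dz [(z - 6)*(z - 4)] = 2*z - 10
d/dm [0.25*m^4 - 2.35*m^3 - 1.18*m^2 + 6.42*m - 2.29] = 1.0*m^3 - 7.05*m^2 - 2.36*m + 6.42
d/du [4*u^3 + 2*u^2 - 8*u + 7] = 12*u^2 + 4*u - 8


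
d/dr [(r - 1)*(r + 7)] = 2*r + 6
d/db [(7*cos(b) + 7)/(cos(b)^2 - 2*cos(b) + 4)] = 7*(cos(b)^2 + 2*cos(b) - 6)*sin(b)/(cos(b)^2 - 2*cos(b) + 4)^2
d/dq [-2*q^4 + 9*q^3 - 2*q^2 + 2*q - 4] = -8*q^3 + 27*q^2 - 4*q + 2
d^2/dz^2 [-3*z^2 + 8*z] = -6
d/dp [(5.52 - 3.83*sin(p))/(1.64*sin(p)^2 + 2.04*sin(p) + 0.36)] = (6.2812*sin(p)^2 - 18.1056*sin(p) - 12.6396)*cos(p)/(2.6896*sin(p)^4 + 6.6912*sin(p)^3 + 5.3424*sin(p)^2 + 1.4688*sin(p) + 0.1296)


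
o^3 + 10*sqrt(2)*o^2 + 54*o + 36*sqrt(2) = (o + sqrt(2))*(o + 3*sqrt(2))*(o + 6*sqrt(2))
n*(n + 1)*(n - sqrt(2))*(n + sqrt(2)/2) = n^4 - sqrt(2)*n^3/2 + n^3 - n^2 - sqrt(2)*n^2/2 - n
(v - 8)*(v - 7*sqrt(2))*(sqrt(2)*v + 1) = sqrt(2)*v^3 - 13*v^2 - 8*sqrt(2)*v^2 - 7*sqrt(2)*v + 104*v + 56*sqrt(2)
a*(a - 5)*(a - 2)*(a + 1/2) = a^4 - 13*a^3/2 + 13*a^2/2 + 5*a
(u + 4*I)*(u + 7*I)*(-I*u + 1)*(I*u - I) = u^4 - u^3 + 12*I*u^3 - 39*u^2 - 12*I*u^2 + 39*u - 28*I*u + 28*I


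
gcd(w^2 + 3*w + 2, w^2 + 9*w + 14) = w + 2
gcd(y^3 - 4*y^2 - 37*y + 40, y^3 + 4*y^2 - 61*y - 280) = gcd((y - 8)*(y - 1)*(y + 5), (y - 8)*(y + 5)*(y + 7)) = y^2 - 3*y - 40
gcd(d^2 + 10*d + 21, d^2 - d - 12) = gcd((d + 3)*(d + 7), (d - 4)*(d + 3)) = d + 3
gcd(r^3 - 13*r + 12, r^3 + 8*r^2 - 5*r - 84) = r^2 + r - 12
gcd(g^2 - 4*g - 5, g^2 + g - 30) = g - 5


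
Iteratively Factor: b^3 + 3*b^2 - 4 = (b + 2)*(b^2 + b - 2) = (b - 1)*(b + 2)*(b + 2)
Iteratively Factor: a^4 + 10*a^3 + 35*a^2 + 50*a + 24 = (a + 1)*(a^3 + 9*a^2 + 26*a + 24) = (a + 1)*(a + 4)*(a^2 + 5*a + 6) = (a + 1)*(a + 3)*(a + 4)*(a + 2)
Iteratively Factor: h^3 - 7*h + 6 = (h - 2)*(h^2 + 2*h - 3) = (h - 2)*(h + 3)*(h - 1)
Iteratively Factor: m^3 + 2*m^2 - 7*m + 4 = (m - 1)*(m^2 + 3*m - 4) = (m - 1)^2*(m + 4)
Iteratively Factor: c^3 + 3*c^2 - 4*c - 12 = (c + 2)*(c^2 + c - 6) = (c + 2)*(c + 3)*(c - 2)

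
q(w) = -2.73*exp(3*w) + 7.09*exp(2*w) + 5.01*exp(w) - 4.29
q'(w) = -8.19*exp(3*w) + 14.18*exp(2*w) + 5.01*exp(w)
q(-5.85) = -4.28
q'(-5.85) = 0.01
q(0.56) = 11.56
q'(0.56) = 8.29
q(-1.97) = -3.46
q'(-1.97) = 0.95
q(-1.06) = -1.82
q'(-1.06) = 3.10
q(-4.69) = -4.24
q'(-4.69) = 0.05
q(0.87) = 10.94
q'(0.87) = -18.63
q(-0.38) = 1.58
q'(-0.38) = 7.44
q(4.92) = -6886436.01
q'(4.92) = -20793745.22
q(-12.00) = -4.29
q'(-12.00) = 0.00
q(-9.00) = -4.29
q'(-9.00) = 0.00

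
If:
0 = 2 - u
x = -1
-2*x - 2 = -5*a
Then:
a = 0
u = 2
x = -1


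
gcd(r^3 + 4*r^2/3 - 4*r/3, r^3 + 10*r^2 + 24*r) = r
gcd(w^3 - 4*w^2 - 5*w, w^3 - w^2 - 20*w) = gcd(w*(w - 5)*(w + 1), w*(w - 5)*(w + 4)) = w^2 - 5*w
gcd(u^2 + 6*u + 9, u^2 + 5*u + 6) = u + 3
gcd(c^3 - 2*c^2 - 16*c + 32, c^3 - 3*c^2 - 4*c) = c - 4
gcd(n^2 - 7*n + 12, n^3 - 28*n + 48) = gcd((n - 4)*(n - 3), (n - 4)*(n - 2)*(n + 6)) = n - 4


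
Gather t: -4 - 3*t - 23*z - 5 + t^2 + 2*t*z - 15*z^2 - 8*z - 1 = t^2 + t*(2*z - 3) - 15*z^2 - 31*z - 10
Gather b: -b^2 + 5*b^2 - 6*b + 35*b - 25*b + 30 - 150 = 4*b^2 + 4*b - 120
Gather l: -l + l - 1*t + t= 0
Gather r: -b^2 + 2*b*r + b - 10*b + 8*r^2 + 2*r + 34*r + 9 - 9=-b^2 - 9*b + 8*r^2 + r*(2*b + 36)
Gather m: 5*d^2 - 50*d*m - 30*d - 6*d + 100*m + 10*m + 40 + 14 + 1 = 5*d^2 - 36*d + m*(110 - 50*d) + 55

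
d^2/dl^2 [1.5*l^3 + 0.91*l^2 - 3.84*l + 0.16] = 9.0*l + 1.82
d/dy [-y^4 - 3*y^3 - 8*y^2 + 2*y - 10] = -4*y^3 - 9*y^2 - 16*y + 2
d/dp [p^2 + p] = 2*p + 1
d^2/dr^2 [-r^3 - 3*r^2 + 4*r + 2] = -6*r - 6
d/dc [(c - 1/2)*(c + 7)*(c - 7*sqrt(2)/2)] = 3*c^2 - 7*sqrt(2)*c + 13*c - 91*sqrt(2)/4 - 7/2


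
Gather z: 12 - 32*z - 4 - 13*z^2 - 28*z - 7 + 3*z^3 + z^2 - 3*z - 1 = 3*z^3 - 12*z^2 - 63*z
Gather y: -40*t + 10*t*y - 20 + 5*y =-40*t + y*(10*t + 5) - 20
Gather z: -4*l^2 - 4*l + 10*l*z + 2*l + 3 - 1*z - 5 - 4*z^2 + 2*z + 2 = -4*l^2 - 2*l - 4*z^2 + z*(10*l + 1)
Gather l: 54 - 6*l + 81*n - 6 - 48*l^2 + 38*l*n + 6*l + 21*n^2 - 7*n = -48*l^2 + 38*l*n + 21*n^2 + 74*n + 48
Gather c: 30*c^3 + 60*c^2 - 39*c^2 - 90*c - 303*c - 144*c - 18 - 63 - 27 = 30*c^3 + 21*c^2 - 537*c - 108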